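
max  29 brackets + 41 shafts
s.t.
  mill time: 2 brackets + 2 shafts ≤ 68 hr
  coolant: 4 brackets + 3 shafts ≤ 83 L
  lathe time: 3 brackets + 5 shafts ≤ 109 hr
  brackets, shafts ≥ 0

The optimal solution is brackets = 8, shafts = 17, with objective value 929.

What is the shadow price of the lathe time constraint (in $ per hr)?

7

At the optimum: mill time uses 50 of 68 (slack = 18); coolant uses 83 of 83 (binding); lathe time uses 109 of 109 (binding).
By complementary slackness, y = 0 for the non-binding constraint.
Dual feasibility on the basic columns requires 4·y_coolant + 3·y_lathe time = 29, 3·y_coolant + 5·y_lathe time = 41.
Solving: y_coolant = 2, y_lathe time = 7.
Shadow price of lathe time = 7.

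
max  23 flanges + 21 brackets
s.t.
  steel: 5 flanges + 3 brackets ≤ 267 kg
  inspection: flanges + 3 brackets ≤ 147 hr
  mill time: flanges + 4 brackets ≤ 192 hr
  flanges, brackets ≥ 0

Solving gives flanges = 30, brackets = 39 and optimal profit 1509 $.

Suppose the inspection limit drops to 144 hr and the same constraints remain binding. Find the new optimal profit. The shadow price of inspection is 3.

Δb = -3, so new z* = 1509 + (3)·(-3) = 1509 − 9 = 1500.

1500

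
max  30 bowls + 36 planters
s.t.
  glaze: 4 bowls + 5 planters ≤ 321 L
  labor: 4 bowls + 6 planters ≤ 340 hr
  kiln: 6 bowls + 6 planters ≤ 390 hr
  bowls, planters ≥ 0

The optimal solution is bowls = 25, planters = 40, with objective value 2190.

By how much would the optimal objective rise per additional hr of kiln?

3

Check each constraint at x*: glaze 300/321 (slack 21); labor 340/340 (tight); kiln 390/390 (tight).
Since glaze is not tight, its dual is 0.
The binding rows give the dual system: 4·y_labor + 6·y_kiln = 30 and 6·y_labor + 6·y_kiln = 36.
Solving: y_labor = 3, y_kiln = 3.
Shadow price of kiln = 3.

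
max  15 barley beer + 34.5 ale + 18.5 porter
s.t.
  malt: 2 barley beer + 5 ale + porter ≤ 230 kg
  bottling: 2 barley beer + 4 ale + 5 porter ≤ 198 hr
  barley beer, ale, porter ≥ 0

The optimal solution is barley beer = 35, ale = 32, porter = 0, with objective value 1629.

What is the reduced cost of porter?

Both malt and bottling are binding at x*.
The binding rows give the dual system: 2·y_malt + 2·y_bottling = 15 and 5·y_malt + 4·y_bottling = 34.5.
Solving: y_malt = 4.5, y_bottling = 3.
Reduced cost of porter: c₃ − yᵀa₃ = 18.5 − (4.5·1 + 3·5) = 18.5 − 19.5 = -1.

-1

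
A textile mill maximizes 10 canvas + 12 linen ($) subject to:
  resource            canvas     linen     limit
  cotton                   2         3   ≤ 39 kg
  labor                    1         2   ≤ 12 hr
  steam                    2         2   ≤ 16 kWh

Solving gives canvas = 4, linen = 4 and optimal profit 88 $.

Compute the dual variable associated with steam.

4

Binding: labor and steam. Non-binding: cotton (19 unused).
By complementary slackness, y = 0 for the non-binding constraint.
Dual feasibility on the basic columns requires 1·y_labor + 2·y_steam = 10, 2·y_labor + 2·y_steam = 12.
→ y_labor = 2 and y_steam = 4.
Shadow price of steam = 4.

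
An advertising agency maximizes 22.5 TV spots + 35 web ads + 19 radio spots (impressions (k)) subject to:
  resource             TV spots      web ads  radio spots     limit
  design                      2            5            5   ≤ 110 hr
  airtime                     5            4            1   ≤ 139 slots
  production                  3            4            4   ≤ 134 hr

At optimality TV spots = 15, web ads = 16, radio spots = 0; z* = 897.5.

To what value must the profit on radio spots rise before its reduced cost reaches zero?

Check each constraint at x*: design 110/110 (tight); airtime 139/139 (tight); production 109/134 (slack 25).
Since production is not tight, its dual is 0.
The binding rows give the dual system: 2·y_design + 5·y_airtime = 22.5 and 5·y_design + 4·y_airtime = 35.
This yields shadow prices y_design = 5, y_airtime = 2.5.
radio spots enters the basis when its profit ≥ yᵀa₃ = 5·5 + 2.5·1 = 27.5.

27.5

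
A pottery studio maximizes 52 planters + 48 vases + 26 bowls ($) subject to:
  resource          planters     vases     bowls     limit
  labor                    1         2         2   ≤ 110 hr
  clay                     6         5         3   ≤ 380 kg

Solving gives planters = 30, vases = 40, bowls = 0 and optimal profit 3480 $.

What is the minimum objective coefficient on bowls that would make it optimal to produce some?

32

At the optimum: labor uses 110 of 110 (binding); clay uses 380 of 380 (binding).
The binding rows give the dual system: 1·y_labor + 6·y_clay = 52 and 2·y_labor + 5·y_clay = 48.
→ y_labor = 4 and y_clay = 8.
bowls enters the basis when its profit ≥ yᵀa₃ = 4·2 + 8·3 = 32.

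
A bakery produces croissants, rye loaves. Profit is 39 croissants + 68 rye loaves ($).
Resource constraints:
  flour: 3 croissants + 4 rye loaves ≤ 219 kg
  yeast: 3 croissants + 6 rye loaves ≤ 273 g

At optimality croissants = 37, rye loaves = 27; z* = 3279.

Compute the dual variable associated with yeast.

Both flour and yeast are binding at x*.
From A_Bᵀ y = c: 3·y_flour + 3·y_yeast = 39; 4·y_flour + 6·y_yeast = 68.
Solving: y_flour = 5, y_yeast = 8.
Shadow price of yeast = 8.

8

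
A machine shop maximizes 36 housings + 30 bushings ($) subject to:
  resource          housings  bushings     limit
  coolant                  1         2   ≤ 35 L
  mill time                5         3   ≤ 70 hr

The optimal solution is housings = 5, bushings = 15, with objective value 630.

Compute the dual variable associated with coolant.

Both coolant and mill time are binding at x*.
From A_Bᵀ y = c: 1·y_coolant + 5·y_mill time = 36; 2·y_coolant + 3·y_mill time = 30.
→ y_coolant = 6 and y_mill time = 6.
Shadow price of coolant = 6.

6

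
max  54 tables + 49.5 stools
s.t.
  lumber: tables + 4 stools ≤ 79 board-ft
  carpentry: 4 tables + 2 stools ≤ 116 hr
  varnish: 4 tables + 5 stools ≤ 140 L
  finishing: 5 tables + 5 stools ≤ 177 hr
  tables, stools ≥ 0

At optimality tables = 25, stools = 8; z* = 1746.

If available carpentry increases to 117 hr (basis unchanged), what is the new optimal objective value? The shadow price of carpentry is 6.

1752

Δb = 1, so new z* = 1746 + (6)·(1) = 1746 + 6 = 1752.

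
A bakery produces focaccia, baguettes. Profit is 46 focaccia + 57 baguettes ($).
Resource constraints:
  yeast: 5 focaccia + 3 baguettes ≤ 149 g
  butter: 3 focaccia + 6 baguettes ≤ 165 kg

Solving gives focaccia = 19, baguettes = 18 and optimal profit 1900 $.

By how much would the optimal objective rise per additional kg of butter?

Check each constraint at x*: yeast 149/149 (tight); butter 165/165 (tight).
Dual feasibility on the basic columns requires 5·y_yeast + 3·y_butter = 46, 3·y_yeast + 6·y_butter = 57.
This yields shadow prices y_yeast = 5, y_butter = 7.
Shadow price of butter = 7.

7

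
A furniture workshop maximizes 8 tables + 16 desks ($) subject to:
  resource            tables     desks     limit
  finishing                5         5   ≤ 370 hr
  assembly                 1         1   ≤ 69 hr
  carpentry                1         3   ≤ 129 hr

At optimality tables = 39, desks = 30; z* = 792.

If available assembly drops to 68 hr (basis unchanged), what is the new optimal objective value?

788

Check each constraint at x*: finishing 345/370 (slack 25); assembly 69/69 (tight); carpentry 129/129 (tight).
Since finishing is not tight, its dual is 0.
Dual feasibility on the basic columns requires 1·y_assembly + 1·y_carpentry = 8, 1·y_assembly + 3·y_carpentry = 16.
Solving: y_assembly = 4, y_carpentry = 4.
Δz = y_assembly·Δb = 4 × (-1) = -4, so new z* = 792 − 4 = 788.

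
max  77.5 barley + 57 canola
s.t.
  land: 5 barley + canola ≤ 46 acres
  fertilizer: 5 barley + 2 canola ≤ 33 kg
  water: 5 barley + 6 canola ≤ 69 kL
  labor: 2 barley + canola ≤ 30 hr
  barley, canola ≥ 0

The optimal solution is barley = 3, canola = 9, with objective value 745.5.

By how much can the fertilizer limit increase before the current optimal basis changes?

Binding constraints: fertilizer, water. The basis is B = [[5,2],[5,6]] with det 20.
Per unit increase in fertilizer, x* moves by d = (0.3, -0.25).
The basis stays optimal until land becomes binding; allowable increase = 17.6 kg.

17.6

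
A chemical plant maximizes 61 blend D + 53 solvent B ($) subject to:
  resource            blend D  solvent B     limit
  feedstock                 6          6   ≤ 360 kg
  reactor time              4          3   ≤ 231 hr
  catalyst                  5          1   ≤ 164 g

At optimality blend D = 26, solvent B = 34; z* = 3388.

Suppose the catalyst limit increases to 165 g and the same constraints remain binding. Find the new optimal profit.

3390

Binding: feedstock and catalyst. Non-binding: reactor time (25 unused).
By complementary slackness, y = 0 for the non-binding constraint.
From A_Bᵀ y = c: 6·y_feedstock + 5·y_catalyst = 61; 6·y_feedstock + 1·y_catalyst = 53.
Solving: y_feedstock = 8.5, y_catalyst = 2.
Δz = y_catalyst·Δb = 2 × (1) = 2, so new z* = 3388 + 2 = 3390.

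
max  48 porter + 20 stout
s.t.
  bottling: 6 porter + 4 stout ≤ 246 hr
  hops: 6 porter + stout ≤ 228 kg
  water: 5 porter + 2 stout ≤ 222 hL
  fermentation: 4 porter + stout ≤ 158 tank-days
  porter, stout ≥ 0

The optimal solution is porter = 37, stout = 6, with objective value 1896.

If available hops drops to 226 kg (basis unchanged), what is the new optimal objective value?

1888

Check each constraint at x*: bottling 246/246 (tight); hops 228/228 (tight); water 197/222 (slack 25); fermentation 154/158 (slack 4).
By complementary slackness, y = 0 for the non-binding constraints.
The binding rows give the dual system: 6·y_bottling + 6·y_hops = 48 and 4·y_bottling + 1·y_hops = 20.
Solving: y_bottling = 4, y_hops = 4.
Δz = y_hops·Δb = 4 × (-2) = -8, so new z* = 1896 − 8 = 1888.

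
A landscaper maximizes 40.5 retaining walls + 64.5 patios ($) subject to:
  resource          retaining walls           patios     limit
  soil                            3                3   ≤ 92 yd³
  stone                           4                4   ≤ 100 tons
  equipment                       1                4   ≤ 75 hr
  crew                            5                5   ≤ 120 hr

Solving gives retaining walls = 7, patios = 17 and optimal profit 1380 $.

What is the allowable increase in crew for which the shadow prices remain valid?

Binding constraints: equipment, crew. The basis is B = [[1,4],[5,5]] with det -15.
Per unit increase in crew, x* moves by d = (0.2667, -0.0667).
The basis stays optimal until stone becomes binding; allowable increase = 5 hr.

5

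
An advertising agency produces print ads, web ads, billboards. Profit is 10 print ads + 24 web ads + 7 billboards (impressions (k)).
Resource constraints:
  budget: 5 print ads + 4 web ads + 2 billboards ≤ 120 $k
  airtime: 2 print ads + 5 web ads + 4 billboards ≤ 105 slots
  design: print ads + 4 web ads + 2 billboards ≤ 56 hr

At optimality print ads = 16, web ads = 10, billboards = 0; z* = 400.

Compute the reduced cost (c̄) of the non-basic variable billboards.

-5

Binding: budget and design. Non-binding: airtime (23 unused).
Since airtime is not tight, its dual is 0.
The binding rows give the dual system: 5·y_budget + 1·y_design = 10 and 4·y_budget + 4·y_design = 24.
Solving: y_budget = 1, y_design = 5.
Reduced cost of billboards: c₃ − yᵀa₃ = 7 − (1·2 + 5·2) = 7 − 12 = -5.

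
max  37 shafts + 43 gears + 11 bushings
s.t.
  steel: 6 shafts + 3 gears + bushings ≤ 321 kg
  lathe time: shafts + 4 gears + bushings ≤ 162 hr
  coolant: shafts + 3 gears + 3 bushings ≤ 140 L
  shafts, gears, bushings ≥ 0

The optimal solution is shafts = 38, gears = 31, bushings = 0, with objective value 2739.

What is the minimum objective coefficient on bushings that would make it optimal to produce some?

12

At the optimum: steel uses 321 of 321 (binding); lathe time uses 162 of 162 (binding); coolant uses 131 of 140 (slack = 9).
Slack constraints have shadow price 0 (complementary slackness).
Dual feasibility on the basic columns requires 6·y_steel + 1·y_lathe time = 37, 3·y_steel + 4·y_lathe time = 43.
→ y_steel = 5 and y_lathe time = 7.
bushings enters the basis when its profit ≥ yᵀa₃ = 5·1 + 7·1 = 12.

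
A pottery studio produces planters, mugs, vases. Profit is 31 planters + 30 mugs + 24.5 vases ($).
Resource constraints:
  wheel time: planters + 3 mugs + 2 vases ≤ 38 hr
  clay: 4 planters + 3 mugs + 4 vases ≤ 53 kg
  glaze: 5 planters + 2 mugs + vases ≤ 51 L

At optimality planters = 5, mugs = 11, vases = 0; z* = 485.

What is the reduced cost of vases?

Binding: wheel time and clay. Non-binding: glaze (4 unused).
Since glaze is not tight, its dual is 0.
The binding rows give the dual system: 1·y_wheel time + 4·y_clay = 31 and 3·y_wheel time + 3·y_clay = 30.
This yields shadow prices y_wheel time = 3, y_clay = 7.
Reduced cost of vases: c₃ − yᵀa₃ = 24.5 − (3·2 + 7·4) = 24.5 − 34 = -9.5.

-9.5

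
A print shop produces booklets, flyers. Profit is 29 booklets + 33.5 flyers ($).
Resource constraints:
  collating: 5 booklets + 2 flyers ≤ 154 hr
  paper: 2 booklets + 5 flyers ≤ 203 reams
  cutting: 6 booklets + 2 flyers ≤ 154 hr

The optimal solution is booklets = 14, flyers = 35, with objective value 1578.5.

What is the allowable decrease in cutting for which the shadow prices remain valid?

Binding constraints: paper, cutting. The basis is B = [[2,5],[6,2]] with det -26.
Per unit decrease in cutting, x* moves by d = (-0.1923, 0.0769).
The basis stays optimal until booklets reaches 0; allowable decrease = 72.8 hr.

72.8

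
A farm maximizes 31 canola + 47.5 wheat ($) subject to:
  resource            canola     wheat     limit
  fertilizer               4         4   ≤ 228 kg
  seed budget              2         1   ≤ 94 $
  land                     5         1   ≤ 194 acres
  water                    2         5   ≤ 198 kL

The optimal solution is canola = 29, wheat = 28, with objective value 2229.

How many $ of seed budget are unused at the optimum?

seed budget used = 2·29 + 1·28 = 86; slack = 94 − 86 = 8.

8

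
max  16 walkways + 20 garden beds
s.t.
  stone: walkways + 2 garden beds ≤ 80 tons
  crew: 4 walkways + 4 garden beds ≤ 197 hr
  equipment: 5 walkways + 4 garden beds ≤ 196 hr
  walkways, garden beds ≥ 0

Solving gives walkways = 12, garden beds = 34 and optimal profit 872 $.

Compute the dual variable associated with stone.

Check each constraint at x*: stone 80/80 (tight); crew 184/197 (slack 13); equipment 196/196 (tight).
Slack constraints have shadow price 0 (complementary slackness).
Dual feasibility on the basic columns requires 1·y_stone + 5·y_equipment = 16, 2·y_stone + 4·y_equipment = 20.
This yields shadow prices y_stone = 6, y_equipment = 2.
Shadow price of stone = 6.

6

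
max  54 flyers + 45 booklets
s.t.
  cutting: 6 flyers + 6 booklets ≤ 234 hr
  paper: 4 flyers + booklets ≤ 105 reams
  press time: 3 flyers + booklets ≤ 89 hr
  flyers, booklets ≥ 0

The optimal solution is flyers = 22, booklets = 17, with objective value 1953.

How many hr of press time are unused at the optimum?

press time used = 3·22 + 1·17 = 83; slack = 89 − 83 = 6.

6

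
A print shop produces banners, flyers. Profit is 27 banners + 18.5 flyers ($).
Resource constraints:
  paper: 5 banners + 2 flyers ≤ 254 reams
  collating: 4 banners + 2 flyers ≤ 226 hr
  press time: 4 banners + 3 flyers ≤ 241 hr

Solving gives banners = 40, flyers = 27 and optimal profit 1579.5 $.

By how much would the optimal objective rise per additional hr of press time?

5.5

Binding: paper and press time. Non-binding: collating (12 unused).
Slack constraints have shadow price 0 (complementary slackness).
Dual feasibility on the basic columns requires 5·y_paper + 4·y_press time = 27, 2·y_paper + 3·y_press time = 18.5.
This yields shadow prices y_paper = 1, y_press time = 5.5.
Shadow price of press time = 5.5.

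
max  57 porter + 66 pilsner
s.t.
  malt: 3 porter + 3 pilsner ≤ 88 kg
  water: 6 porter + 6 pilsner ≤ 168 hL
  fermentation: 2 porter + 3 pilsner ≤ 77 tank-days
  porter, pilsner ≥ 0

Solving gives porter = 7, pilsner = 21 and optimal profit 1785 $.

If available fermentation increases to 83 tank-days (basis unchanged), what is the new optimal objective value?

1839

At the optimum: malt uses 84 of 88 (slack = 4); water uses 168 of 168 (binding); fermentation uses 77 of 77 (binding).
Slack constraints have shadow price 0 (complementary slackness).
Dual feasibility on the basic columns requires 6·y_water + 2·y_fermentation = 57, 6·y_water + 3·y_fermentation = 66.
This yields shadow prices y_water = 6.5, y_fermentation = 9.
Δz = y_fermentation·Δb = 9 × (6) = 54, so new z* = 1785 + 54 = 1839.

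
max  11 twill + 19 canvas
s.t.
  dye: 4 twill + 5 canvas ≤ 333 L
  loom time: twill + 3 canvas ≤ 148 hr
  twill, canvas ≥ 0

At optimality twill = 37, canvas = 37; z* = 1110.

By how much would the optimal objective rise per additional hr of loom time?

Both dye and loom time are binding at x*.
The binding rows give the dual system: 4·y_dye + 1·y_loom time = 11 and 5·y_dye + 3·y_loom time = 19.
Solving: y_dye = 2, y_loom time = 3.
Shadow price of loom time = 3.

3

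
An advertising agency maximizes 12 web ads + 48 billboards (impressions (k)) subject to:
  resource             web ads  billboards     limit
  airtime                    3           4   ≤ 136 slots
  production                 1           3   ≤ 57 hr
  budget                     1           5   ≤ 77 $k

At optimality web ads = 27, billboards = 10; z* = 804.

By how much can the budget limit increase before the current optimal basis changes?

18

Binding constraints: production, budget. The basis is B = [[1,3],[1,5]] with det 2.
Per unit increase in budget, x* moves by d = (-1.5, 0.5).
The basis stays optimal until web ads reaches 0; allowable increase = 18 $k.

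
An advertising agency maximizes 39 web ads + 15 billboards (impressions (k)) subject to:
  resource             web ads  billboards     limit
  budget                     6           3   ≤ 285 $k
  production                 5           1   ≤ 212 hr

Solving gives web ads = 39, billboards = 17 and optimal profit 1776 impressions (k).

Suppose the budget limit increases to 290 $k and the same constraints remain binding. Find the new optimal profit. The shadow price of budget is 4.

1796

Δb = 5, so new z* = 1776 + (4)·(5) = 1776 + 20 = 1796.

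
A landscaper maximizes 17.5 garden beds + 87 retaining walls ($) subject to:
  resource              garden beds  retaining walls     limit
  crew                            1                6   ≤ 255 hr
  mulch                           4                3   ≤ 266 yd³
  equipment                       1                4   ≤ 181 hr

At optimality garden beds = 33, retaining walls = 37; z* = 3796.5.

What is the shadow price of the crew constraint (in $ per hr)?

8.5

At the optimum: crew uses 255 of 255 (binding); mulch uses 243 of 266 (slack = 23); equipment uses 181 of 181 (binding).
Slack constraints have shadow price 0 (complementary slackness).
Dual feasibility on the basic columns requires 1·y_crew + 1·y_equipment = 17.5, 6·y_crew + 4·y_equipment = 87.
This yields shadow prices y_crew = 8.5, y_equipment = 9.
Shadow price of crew = 8.5.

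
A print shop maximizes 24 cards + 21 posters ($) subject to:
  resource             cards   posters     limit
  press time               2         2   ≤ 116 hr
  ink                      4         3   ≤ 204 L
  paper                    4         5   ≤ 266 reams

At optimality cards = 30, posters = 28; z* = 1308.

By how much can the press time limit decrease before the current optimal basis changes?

14

Binding constraints: press time, ink. The basis is B = [[2,2],[4,3]] with det -2.
Per unit decrease in press time, x* moves by d = (1.5, -2).
The basis stays optimal until posters reaches 0; allowable decrease = 14 hr.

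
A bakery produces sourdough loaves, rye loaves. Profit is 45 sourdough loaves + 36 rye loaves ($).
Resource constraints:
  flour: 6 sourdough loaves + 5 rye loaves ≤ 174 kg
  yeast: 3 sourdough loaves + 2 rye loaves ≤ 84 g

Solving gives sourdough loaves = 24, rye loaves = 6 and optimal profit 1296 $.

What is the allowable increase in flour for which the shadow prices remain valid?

Binding constraints: flour, yeast. The basis is B = [[6,5],[3,2]] with det -3.
Per unit increase in flour, x* moves by d = (-0.6667, 1).
The basis stays optimal until sourdough loaves reaches 0; allowable increase = 36 kg.

36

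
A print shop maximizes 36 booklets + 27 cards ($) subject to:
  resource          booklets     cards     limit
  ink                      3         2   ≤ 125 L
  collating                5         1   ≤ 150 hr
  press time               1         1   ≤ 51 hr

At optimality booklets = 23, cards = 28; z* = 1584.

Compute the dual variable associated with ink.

9

At the optimum: ink uses 125 of 125 (binding); collating uses 143 of 150 (slack = 7); press time uses 51 of 51 (binding).
Slack constraints have shadow price 0 (complementary slackness).
The binding rows give the dual system: 3·y_ink + 1·y_press time = 36 and 2·y_ink + 1·y_press time = 27.
→ y_ink = 9 and y_press time = 9.
Shadow price of ink = 9.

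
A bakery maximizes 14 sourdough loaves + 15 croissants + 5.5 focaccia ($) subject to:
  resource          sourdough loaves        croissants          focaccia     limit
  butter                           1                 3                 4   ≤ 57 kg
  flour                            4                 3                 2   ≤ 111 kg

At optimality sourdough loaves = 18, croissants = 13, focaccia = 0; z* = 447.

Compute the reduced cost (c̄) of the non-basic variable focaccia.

-8.5

Check each constraint at x*: butter 57/57 (tight); flour 111/111 (tight).
From A_Bᵀ y = c: 1·y_butter + 4·y_flour = 14; 3·y_butter + 3·y_flour = 15.
This yields shadow prices y_butter = 2, y_flour = 3.
Reduced cost of focaccia: c₃ − yᵀa₃ = 5.5 − (2·4 + 3·2) = 5.5 − 14 = -8.5.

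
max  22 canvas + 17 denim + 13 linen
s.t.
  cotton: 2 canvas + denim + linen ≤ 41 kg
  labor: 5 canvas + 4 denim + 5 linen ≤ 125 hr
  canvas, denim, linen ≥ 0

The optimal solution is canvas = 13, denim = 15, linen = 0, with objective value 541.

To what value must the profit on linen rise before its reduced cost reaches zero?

Check each constraint at x*: cotton 41/41 (tight); labor 125/125 (tight).
From A_Bᵀ y = c: 2·y_cotton + 5·y_labor = 22; 1·y_cotton + 4·y_labor = 17.
This yields shadow prices y_cotton = 1, y_labor = 4.
linen enters the basis when its profit ≥ yᵀa₃ = 1·1 + 4·5 = 21.

21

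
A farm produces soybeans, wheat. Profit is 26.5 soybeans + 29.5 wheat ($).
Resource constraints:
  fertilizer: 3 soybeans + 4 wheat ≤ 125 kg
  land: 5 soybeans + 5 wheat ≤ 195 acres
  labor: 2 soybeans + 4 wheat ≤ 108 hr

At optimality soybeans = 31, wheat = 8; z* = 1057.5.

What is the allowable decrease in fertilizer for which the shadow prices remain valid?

Binding constraints: fertilizer, land. The basis is B = [[3,4],[5,5]] with det -5.
Per unit decrease in fertilizer, x* moves by d = (1, -1).
The basis stays optimal until wheat reaches 0; allowable decrease = 8 kg.

8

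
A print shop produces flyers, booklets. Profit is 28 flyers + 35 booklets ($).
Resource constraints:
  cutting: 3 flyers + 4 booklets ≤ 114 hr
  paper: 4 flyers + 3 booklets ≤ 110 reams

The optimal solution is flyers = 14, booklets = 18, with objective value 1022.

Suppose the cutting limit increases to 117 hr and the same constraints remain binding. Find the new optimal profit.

1046

Both cutting and paper are binding at x*.
The binding rows give the dual system: 3·y_cutting + 4·y_paper = 28 and 4·y_cutting + 3·y_paper = 35.
Solving: y_cutting = 8, y_paper = 1.
Δz = y_cutting·Δb = 8 × (3) = 24, so new z* = 1022 + 24 = 1046.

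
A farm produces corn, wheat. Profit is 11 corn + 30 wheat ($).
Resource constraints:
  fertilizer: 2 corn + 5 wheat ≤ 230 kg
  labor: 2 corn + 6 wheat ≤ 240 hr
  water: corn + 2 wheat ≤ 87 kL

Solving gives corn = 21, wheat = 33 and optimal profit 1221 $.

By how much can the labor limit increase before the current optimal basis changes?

Binding constraints: labor, water. The basis is B = [[2,6],[1,2]] with det -2.
Per unit increase in labor, x* moves by d = (-1, 0.5).
The basis stays optimal until corn reaches 0; allowable increase = 21 hr.

21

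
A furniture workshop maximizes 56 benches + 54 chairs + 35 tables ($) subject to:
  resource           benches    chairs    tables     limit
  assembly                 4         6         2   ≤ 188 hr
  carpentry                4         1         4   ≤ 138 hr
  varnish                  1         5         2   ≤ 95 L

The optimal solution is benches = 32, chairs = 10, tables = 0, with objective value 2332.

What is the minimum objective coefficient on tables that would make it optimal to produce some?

At the optimum: assembly uses 188 of 188 (binding); carpentry uses 138 of 138 (binding); varnish uses 82 of 95 (slack = 13).
Since varnish is not tight, its dual is 0.
Dual feasibility on the basic columns requires 4·y_assembly + 4·y_carpentry = 56, 6·y_assembly + 1·y_carpentry = 54.
This yields shadow prices y_assembly = 8, y_carpentry = 6.
tables enters the basis when its profit ≥ yᵀa₃ = 8·2 + 6·4 = 40.

40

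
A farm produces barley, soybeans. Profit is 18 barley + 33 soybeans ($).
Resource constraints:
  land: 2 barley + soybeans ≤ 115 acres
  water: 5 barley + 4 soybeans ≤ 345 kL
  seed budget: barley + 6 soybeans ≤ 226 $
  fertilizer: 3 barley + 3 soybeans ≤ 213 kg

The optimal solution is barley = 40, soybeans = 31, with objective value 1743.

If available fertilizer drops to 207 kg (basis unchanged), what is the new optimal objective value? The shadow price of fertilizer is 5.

1713

Δb = -6, so new z* = 1743 + (5)·(-6) = 1743 − 30 = 1713.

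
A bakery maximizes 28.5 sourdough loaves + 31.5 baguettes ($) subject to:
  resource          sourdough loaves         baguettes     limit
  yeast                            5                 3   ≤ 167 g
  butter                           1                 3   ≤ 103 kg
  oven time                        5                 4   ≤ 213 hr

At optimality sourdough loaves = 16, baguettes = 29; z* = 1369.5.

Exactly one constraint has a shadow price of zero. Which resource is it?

yeast: 167/167 (binding)
butter: 103/103 (binding)
oven time: 196/213 (slack 17)
By complementary slackness, a constraint with positive slack has shadow price 0 → oven time.

oven time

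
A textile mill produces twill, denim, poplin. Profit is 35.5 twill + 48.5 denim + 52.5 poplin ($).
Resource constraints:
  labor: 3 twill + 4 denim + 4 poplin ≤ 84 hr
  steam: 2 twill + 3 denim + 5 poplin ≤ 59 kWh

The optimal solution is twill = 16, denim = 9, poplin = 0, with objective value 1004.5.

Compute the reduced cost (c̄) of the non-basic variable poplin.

At the optimum: labor uses 84 of 84 (binding); steam uses 59 of 59 (binding).
From A_Bᵀ y = c: 3·y_labor + 2·y_steam = 35.5; 4·y_labor + 3·y_steam = 48.5.
Solving: y_labor = 9.5, y_steam = 3.5.
Reduced cost of poplin: c₃ − yᵀa₃ = 52.5 − (9.5·4 + 3.5·5) = 52.5 − 55.5 = -3.

-3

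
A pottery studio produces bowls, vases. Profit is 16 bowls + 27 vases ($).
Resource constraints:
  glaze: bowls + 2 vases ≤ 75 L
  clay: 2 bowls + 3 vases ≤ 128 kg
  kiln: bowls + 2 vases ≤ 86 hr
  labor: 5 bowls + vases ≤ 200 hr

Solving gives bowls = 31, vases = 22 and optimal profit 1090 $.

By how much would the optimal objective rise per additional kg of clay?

5

At the optimum: glaze uses 75 of 75 (binding); clay uses 128 of 128 (binding); kiln uses 75 of 86 (slack = 11); labor uses 177 of 200 (slack = 23).
Since kiln, labor are not tight, their duals are 0.
The binding rows give the dual system: 1·y_glaze + 2·y_clay = 16 and 2·y_glaze + 3·y_clay = 27.
→ y_glaze = 6 and y_clay = 5.
Shadow price of clay = 5.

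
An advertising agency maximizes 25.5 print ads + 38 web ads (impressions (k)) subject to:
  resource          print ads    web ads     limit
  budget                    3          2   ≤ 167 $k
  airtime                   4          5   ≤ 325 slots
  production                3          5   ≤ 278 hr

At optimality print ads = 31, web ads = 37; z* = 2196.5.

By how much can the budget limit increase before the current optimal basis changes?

28.8

Binding constraints: budget, production. The basis is B = [[3,2],[3,5]] with det 9.
Per unit increase in budget, x* moves by d = (0.5556, -0.3333).
The basis stays optimal until airtime becomes binding; allowable increase = 28.8 $k.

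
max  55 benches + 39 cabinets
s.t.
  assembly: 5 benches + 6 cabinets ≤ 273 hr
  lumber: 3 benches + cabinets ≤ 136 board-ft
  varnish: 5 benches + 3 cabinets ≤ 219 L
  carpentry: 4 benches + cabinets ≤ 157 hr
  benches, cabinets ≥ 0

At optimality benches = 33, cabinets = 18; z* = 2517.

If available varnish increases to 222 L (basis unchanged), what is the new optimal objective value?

2544

Binding: assembly and varnish. Non-binding: lumber (19 unused), carpentry (7 unused).
By complementary slackness, y = 0 for the non-binding constraints.
The binding rows give the dual system: 5·y_assembly + 5·y_varnish = 55 and 6·y_assembly + 3·y_varnish = 39.
This yields shadow prices y_assembly = 2, y_varnish = 9.
Δz = y_varnish·Δb = 9 × (3) = 27, so new z* = 2517 + 27 = 2544.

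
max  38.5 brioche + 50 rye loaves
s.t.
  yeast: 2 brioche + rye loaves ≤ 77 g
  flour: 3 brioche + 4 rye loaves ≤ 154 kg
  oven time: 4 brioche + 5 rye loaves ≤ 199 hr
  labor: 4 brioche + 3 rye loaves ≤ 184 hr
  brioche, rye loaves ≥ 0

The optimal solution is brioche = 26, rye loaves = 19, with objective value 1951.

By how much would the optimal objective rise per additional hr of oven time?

Check each constraint at x*: yeast 71/77 (slack 6); flour 154/154 (tight); oven time 199/199 (tight); labor 161/184 (slack 23).
By complementary slackness, y = 0 for the non-binding constraints.
The binding rows give the dual system: 3·y_flour + 4·y_oven time = 38.5 and 4·y_flour + 5·y_oven time = 50.
Solving: y_flour = 7.5, y_oven time = 4.
Shadow price of oven time = 4.

4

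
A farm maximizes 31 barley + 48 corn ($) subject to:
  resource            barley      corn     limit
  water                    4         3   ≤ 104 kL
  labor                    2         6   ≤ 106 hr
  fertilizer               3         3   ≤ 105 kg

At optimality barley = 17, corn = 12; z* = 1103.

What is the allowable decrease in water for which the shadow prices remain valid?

51

Binding constraints: water, labor. The basis is B = [[4,3],[2,6]] with det 18.
Per unit decrease in water, x* moves by d = (-0.3333, 0.1111).
The basis stays optimal until barley reaches 0; allowable decrease = 51 kL.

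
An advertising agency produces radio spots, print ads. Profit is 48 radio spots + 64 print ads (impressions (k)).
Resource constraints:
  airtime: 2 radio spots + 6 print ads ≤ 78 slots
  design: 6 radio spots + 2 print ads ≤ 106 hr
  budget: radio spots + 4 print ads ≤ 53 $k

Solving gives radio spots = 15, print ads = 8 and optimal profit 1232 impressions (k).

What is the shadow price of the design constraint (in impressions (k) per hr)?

5

At the optimum: airtime uses 78 of 78 (binding); design uses 106 of 106 (binding); budget uses 47 of 53 (slack = 6).
Since budget is not tight, its dual is 0.
Dual feasibility on the basic columns requires 2·y_airtime + 6·y_design = 48, 6·y_airtime + 2·y_design = 64.
→ y_airtime = 9 and y_design = 5.
Shadow price of design = 5.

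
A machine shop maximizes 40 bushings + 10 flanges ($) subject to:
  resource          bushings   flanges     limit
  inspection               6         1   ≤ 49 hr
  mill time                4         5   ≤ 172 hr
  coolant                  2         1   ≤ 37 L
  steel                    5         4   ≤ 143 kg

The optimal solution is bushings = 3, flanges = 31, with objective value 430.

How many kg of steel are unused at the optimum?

steel used = 5·3 + 4·31 = 139; slack = 143 − 139 = 4.

4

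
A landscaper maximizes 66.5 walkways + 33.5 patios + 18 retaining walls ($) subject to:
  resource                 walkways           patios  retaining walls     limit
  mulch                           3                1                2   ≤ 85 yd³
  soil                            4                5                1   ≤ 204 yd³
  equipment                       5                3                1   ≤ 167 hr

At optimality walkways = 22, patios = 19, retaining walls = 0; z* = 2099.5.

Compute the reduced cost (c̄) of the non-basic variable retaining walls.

-6.5

Check each constraint at x*: mulch 85/85 (tight); soil 183/204 (slack 21); equipment 167/167 (tight).
By complementary slackness, y = 0 for the non-binding constraint.
From A_Bᵀ y = c: 3·y_mulch + 5·y_equipment = 66.5; 1·y_mulch + 3·y_equipment = 33.5.
This yields shadow prices y_mulch = 8, y_equipment = 8.5.
Reduced cost of retaining walls: c₃ − yᵀa₃ = 18 − (8·2 + 8.5·1) = 18 − 24.5 = -6.5.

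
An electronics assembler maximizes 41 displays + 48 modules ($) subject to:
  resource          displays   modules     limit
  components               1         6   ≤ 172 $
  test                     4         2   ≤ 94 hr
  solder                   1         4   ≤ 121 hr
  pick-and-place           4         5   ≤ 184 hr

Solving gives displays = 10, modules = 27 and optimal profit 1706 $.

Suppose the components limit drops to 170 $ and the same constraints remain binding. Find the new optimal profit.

Check each constraint at x*: components 172/172 (tight); test 94/94 (tight); solder 118/121 (slack 3); pick-and-place 175/184 (slack 9).
By complementary slackness, y = 0 for the non-binding constraints.
Dual feasibility on the basic columns requires 1·y_components + 4·y_test = 41, 6·y_components + 2·y_test = 48.
Solving: y_components = 5, y_test = 9.
Δz = y_components·Δb = 5 × (-2) = -10, so new z* = 1706 − 10 = 1696.

1696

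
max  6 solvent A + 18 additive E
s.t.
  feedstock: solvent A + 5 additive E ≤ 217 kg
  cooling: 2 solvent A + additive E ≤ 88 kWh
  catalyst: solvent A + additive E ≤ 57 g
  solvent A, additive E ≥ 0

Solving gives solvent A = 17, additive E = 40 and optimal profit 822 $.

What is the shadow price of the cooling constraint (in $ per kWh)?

0

Check each constraint at x*: feedstock 217/217 (tight); cooling 74/88 (slack 14); catalyst 57/57 (tight).
Slack constraints have shadow price 0 (complementary slackness).
From A_Bᵀ y = c: 1·y_feedstock + 1·y_catalyst = 6; 5·y_feedstock + 1·y_catalyst = 18.
Solving: y_feedstock = 3, y_catalyst = 3.
Shadow price of cooling = 0.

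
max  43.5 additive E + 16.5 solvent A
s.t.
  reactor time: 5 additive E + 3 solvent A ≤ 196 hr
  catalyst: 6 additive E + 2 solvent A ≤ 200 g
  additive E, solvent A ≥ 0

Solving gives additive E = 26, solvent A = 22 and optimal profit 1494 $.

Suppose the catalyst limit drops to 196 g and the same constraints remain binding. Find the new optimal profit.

Check each constraint at x*: reactor time 196/196 (tight); catalyst 200/200 (tight).
The binding rows give the dual system: 5·y_reactor time + 6·y_catalyst = 43.5 and 3·y_reactor time + 2·y_catalyst = 16.5.
This yields shadow prices y_reactor time = 1.5, y_catalyst = 6.
Δz = y_catalyst·Δb = 6 × (-4) = -24, so new z* = 1494 − 24 = 1470.

1470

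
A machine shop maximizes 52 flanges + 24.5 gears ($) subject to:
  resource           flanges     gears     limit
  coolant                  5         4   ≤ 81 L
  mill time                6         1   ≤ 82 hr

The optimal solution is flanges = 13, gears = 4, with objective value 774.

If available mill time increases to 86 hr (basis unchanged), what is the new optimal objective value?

792

Check each constraint at x*: coolant 81/81 (tight); mill time 82/82 (tight).
Dual feasibility on the basic columns requires 5·y_coolant + 6·y_mill time = 52, 4·y_coolant + 1·y_mill time = 24.5.
Solving: y_coolant = 5, y_mill time = 4.5.
Δz = y_mill time·Δb = 4.5 × (4) = 18, so new z* = 774 + 18 = 792.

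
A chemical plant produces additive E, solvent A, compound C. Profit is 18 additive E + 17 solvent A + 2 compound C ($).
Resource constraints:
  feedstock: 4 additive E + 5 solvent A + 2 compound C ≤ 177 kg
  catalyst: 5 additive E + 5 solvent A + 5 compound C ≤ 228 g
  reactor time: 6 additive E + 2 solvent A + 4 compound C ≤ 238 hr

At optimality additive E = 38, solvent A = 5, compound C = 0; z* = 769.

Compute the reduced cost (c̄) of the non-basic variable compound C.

-8

Check each constraint at x*: feedstock 177/177 (tight); catalyst 215/228 (slack 13); reactor time 238/238 (tight).
Slack constraints have shadow price 0 (complementary slackness).
The binding rows give the dual system: 4·y_feedstock + 6·y_reactor time = 18 and 5·y_feedstock + 2·y_reactor time = 17.
This yields shadow prices y_feedstock = 3, y_reactor time = 1.
Reduced cost of compound C: c₃ − yᵀa₃ = 2 − (3·2 + 1·4) = 2 − 10 = -8.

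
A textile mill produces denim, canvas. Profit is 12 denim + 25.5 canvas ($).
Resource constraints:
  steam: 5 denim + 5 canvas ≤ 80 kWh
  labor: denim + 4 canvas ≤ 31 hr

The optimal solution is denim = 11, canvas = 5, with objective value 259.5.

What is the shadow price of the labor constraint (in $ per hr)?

Check each constraint at x*: steam 80/80 (tight); labor 31/31 (tight).
From A_Bᵀ y = c: 5·y_steam + 1·y_labor = 12; 5·y_steam + 4·y_labor = 25.5.
→ y_steam = 1.5 and y_labor = 4.5.
Shadow price of labor = 4.5.

4.5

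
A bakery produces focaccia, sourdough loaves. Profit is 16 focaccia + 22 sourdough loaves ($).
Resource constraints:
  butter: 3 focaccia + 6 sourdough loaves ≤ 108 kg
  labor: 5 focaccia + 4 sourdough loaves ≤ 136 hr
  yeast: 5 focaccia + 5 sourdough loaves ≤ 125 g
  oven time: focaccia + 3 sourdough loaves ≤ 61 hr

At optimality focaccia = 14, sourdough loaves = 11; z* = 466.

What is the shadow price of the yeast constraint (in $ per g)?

2

At the optimum: butter uses 108 of 108 (binding); labor uses 114 of 136 (slack = 22); yeast uses 125 of 125 (binding); oven time uses 47 of 61 (slack = 14).
Since labor, oven time are not tight, their duals are 0.
The binding rows give the dual system: 3·y_butter + 5·y_yeast = 16 and 6·y_butter + 5·y_yeast = 22.
This yields shadow prices y_butter = 2, y_yeast = 2.
Shadow price of yeast = 2.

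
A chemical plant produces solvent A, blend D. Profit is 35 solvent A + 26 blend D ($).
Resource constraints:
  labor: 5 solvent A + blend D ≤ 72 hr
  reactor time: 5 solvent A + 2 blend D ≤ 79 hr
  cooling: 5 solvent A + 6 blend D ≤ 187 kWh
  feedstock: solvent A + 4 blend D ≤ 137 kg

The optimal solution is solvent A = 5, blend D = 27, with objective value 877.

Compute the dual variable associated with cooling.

3

Check each constraint at x*: labor 52/72 (slack 20); reactor time 79/79 (tight); cooling 187/187 (tight); feedstock 113/137 (slack 24).
Since labor, feedstock are not tight, their duals are 0.
The binding rows give the dual system: 5·y_reactor time + 5·y_cooling = 35 and 2·y_reactor time + 6·y_cooling = 26.
Solving: y_reactor time = 4, y_cooling = 3.
Shadow price of cooling = 3.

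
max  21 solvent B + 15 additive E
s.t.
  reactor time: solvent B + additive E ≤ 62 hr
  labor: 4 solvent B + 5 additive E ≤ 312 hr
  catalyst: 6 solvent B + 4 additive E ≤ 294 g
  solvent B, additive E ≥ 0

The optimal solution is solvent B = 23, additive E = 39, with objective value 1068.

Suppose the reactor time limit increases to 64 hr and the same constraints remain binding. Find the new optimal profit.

At the optimum: reactor time uses 62 of 62 (binding); labor uses 287 of 312 (slack = 25); catalyst uses 294 of 294 (binding).
Slack constraints have shadow price 0 (complementary slackness).
From A_Bᵀ y = c: 1·y_reactor time + 6·y_catalyst = 21; 1·y_reactor time + 4·y_catalyst = 15.
This yields shadow prices y_reactor time = 3, y_catalyst = 3.
Δz = y_reactor time·Δb = 3 × (2) = 6, so new z* = 1068 + 6 = 1074.

1074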